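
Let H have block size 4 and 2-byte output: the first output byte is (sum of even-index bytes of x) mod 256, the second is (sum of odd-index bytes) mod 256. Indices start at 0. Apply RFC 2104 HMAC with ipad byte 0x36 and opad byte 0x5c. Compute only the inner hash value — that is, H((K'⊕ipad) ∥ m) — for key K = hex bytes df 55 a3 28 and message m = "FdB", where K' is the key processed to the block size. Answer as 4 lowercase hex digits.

06e5

Key hex bytes df 55 a3 28 is exactly B = 4 bytes: K' = df 55 a3 28.
K' ⊕ ipad = e9 63 95 1e.
Inner input = e9 63 95 1e ∥ 46 64 42.
Inner hash: even-index sum = 518 mod 256 = 6; odd-index sum = 229 mod 256 = 229 → 06 e5.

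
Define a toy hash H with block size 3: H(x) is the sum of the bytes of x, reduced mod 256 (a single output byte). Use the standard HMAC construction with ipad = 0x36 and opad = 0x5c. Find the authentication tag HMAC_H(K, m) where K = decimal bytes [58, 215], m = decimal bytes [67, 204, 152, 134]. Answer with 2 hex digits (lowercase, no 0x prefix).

Key decimal bytes [58, 215] = 3a d7 is 2 bytes ≤ B = 3; zero-pad to 3 bytes: K' = 3a d7 00.
K' ⊕ ipad = 0c e1 36.  K' ⊕ opad = 66 8b 5c.
Inner input = (K'⊕ipad) ∥ m = 0c e1 36 ∥ 43 cc 98 86.
Inner hash: sum = 12+225+54+67+204+152+134 = 848; mod 256 = 80 → 50.
Outer input = (K'⊕opad) ∥ inner = 66 8b 5c ∥ 50.
Outer hash (tag): sum = 102+139+92+80 = 413; mod 256 = 157 → 9d.

9d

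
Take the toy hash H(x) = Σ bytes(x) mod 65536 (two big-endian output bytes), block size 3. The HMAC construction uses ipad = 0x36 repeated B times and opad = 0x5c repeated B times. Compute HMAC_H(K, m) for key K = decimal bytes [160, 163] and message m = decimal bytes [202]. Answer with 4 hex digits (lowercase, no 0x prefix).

Key decimal bytes [160, 163] = a0 a3 is 2 bytes ≤ B = 3; zero-pad to 3 bytes: K' = a0 a3 00.
K' ⊕ ipad = 96 95 36.  K' ⊕ opad = fc ff 5c.
Inner input = (K'⊕ipad) ∥ m = 96 95 36 ∥ ca.
Inner hash: sum = 150+149+54+202 = 555 → 02 2b.
Outer input = (K'⊕opad) ∥ inner = fc ff 5c ∥ 02 2b.
Outer hash (tag): sum = 252+255+92+2+43 = 644 → 02 84.

0284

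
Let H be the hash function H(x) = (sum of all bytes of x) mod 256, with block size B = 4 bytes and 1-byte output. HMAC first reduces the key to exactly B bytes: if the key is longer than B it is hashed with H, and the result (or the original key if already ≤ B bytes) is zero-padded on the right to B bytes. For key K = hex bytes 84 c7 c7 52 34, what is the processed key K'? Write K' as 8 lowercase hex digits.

98000000

|K| = 5 > B = 4, so first hash the key.
H(K): sum = 132+199+199+82+52 = 664; mod 256 = 152 → 98.
Zero-pad H(K) = 98 to 4 bytes: K' = 98 00 00 00.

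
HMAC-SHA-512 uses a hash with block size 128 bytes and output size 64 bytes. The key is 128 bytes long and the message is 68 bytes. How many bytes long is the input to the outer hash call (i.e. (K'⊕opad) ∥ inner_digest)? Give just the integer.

Key is 128 ≤ 128 bytes, zero-padded: |K'| = 128.
Outer input = (K'⊕opad) ∥ H(inner) → 128 + 64 = 192 bytes.

192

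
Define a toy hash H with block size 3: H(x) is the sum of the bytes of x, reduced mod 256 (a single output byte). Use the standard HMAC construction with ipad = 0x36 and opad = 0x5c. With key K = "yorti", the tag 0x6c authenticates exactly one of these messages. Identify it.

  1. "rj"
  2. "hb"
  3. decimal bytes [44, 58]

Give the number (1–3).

1

Key "yorti" = 79 6f 72 74 69 is 5 bytes > B = 3, so hash it first: H(key) = 37, then zero-pad to 3 bytes: K' = 37 00 00.
K' ⊕ ipad = 01 36 36; K' ⊕ opad = 6b 5c 5c.
m1: inner = H(01 36 36 72 6a) = 49; tag = H(6b 5c 5c 49) = 6c ← matches
m2: inner = H(01 36 36 68 62) = 37; tag = H(6b 5c 5c 37) = 5a
m3: inner = H(01 36 36 2c 3a) = d3; tag = H(6b 5c 5c d3) = f6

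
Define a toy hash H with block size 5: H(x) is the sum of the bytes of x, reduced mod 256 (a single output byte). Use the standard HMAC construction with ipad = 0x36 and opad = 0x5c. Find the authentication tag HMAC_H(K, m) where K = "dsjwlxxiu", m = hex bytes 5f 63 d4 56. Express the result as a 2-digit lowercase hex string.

a6

Key "dsjwlxxiu" = 64 73 6a 77 6c 78 78 69 75 is 9 bytes > B = 5, so hash it first: H(key) = f2, then zero-pad to 5 bytes: K' = f2 00 00 00 00.
K' ⊕ ipad = c4 36 36 36 36.  K' ⊕ opad = ae 5c 5c 5c 5c.
Inner input = (K'⊕ipad) ∥ m = c4 36 36 36 36 ∥ 5f 63 d4 56.
Inner hash: sum = 196+54+54+54+54+95+99+212+86 = 904; mod 256 = 136 → 88.
Outer input = (K'⊕opad) ∥ inner = ae 5c 5c 5c 5c ∥ 88.
Outer hash (tag): sum = 174+92+92+92+92+136 = 678; mod 256 = 166 → a6.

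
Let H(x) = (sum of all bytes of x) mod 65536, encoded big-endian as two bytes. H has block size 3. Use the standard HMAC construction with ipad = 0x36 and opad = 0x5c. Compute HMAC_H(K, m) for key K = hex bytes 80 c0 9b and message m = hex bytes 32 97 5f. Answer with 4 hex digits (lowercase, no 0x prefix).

02c3

Key hex bytes 80 c0 9b is exactly B = 3 bytes: K' = 80 c0 9b.
K' ⊕ ipad = b6 f6 ad.  K' ⊕ opad = dc 9c c7.
Inner input = (K'⊕ipad) ∥ m = b6 f6 ad ∥ 32 97 5f.
Inner hash: sum = 182+246+173+50+151+95 = 897 → 03 81.
Outer input = (K'⊕opad) ∥ inner = dc 9c c7 ∥ 03 81.
Outer hash (tag): sum = 220+156+199+3+129 = 707 → 02 c3.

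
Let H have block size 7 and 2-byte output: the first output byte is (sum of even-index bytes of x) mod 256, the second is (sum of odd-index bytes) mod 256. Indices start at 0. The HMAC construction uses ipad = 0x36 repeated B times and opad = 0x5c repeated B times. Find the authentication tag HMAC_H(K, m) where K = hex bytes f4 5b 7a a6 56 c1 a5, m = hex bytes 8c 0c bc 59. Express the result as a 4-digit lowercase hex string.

Key hex bytes f4 5b 7a a6 56 c1 a5 is exactly B = 7 bytes: K' = f4 5b 7a a6 56 c1 a5.
K' ⊕ ipad = c2 6d 4c 90 60 f7 93.  K' ⊕ opad = a8 07 26 fa 0a 9d f9.
Inner input = (K'⊕ipad) ∥ m = c2 6d 4c 90 60 f7 93 ∥ 8c 0c bc 59.
Inner hash: even-index sum = 614 mod 256 = 102; odd-index sum = 828 mod 256 = 60 → 66 3c.
Outer input = (K'⊕opad) ∥ inner = a8 07 26 fa 0a 9d f9 ∥ 66 3c.
Outer hash (tag): even-index sum = 525 mod 256 = 13; odd-index sum = 516 mod 256 = 4 → 0d 04.

0d04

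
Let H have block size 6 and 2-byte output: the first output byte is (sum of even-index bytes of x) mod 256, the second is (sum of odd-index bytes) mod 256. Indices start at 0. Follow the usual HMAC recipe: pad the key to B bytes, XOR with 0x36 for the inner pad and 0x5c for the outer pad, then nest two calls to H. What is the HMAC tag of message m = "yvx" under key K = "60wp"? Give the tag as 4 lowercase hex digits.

59ec

Key "60wp" = 36 30 77 70 is 4 bytes ≤ B = 6; zero-pad to 6 bytes: K' = 36 30 77 70 00 00.
K' ⊕ ipad = 00 06 41 46 36 36.  K' ⊕ opad = 6a 6c 2b 2c 5c 5c.
Inner input = (K'⊕ipad) ∥ m = 00 06 41 46 36 36 ∥ 79 76 78.
Inner hash: even-index sum = 360 mod 256 = 104; odd-index sum = 248 mod 256 = 248 → 68 f8.
Outer input = (K'⊕opad) ∥ inner = 6a 6c 2b 2c 5c 5c ∥ 68 f8.
Outer hash (tag): even-index sum = 345 mod 256 = 89; odd-index sum = 492 mod 256 = 236 → 59 ec.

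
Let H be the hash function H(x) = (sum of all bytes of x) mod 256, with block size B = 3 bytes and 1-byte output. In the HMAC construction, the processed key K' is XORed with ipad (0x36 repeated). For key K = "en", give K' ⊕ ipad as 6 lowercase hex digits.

Key "en" = 65 6e is 2 bytes ≤ B = 3; zero-pad to 3 bytes: K' = 65 6e 00.
XOR each byte with 0x36: 65⊕36=53, 6e⊕36=58, 00⊕36=36.

535836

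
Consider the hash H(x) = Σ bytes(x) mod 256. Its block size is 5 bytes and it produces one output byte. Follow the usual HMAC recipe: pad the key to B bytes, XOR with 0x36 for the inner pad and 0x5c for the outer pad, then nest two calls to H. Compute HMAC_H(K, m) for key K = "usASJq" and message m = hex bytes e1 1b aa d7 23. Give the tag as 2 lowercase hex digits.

54

Key "usASJq" = 75 73 41 53 4a 71 is 6 bytes > B = 5, so hash it first: H(key) = 37, then zero-pad to 5 bytes: K' = 37 00 00 00 00.
K' ⊕ ipad = 01 36 36 36 36.  K' ⊕ opad = 6b 5c 5c 5c 5c.
Inner input = (K'⊕ipad) ∥ m = 01 36 36 36 36 ∥ e1 1b aa d7 23.
Inner hash: sum = 1+54+54+54+54+225+27+170+215+35 = 889; mod 256 = 121 → 79.
Outer input = (K'⊕opad) ∥ inner = 6b 5c 5c 5c 5c ∥ 79.
Outer hash (tag): sum = 107+92+92+92+92+121 = 596; mod 256 = 84 → 54.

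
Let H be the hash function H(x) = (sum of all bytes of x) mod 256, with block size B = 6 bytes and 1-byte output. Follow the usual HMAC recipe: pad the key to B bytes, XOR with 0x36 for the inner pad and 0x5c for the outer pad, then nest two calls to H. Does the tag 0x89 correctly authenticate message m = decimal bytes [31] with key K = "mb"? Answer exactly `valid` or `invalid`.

invalid

Key "mb" = 6d 62 is 2 bytes ≤ B = 6; zero-pad to 6 bytes: K' = 6d 62 00 00 00 00.
K' ⊕ ipad = 5b 54 36 36 36 36; K' ⊕ opad = 31 3e 5c 5c 5c 5c.
Inner hash: sum = 91+84+54+54+54+54+31 = 422; mod 256 = 166 → a6.
Outer hash (recomputed tag): sum = 49+62+92+92+92+92+166 = 645; mod 256 = 133 → 85.
Recomputed tag = 85; claimed = 89 → mismatch.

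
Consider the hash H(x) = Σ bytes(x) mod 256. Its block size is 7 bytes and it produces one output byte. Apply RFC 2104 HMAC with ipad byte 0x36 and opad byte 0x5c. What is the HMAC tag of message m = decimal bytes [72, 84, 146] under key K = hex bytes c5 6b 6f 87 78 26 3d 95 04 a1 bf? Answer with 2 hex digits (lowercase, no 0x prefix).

Key hex bytes c5 6b 6f 87 78 26 3d 95 04 a1 bf is 11 bytes > B = 7, so hash it first: H(key) = fa, then zero-pad to 7 bytes: K' = fa 00 00 00 00 00 00.
K' ⊕ ipad = cc 36 36 36 36 36 36.  K' ⊕ opad = a6 5c 5c 5c 5c 5c 5c.
Inner input = (K'⊕ipad) ∥ m = cc 36 36 36 36 36 36 ∥ 48 54 92.
Inner hash: sum = 204+54+54+54+54+54+54+72+84+146 = 830; mod 256 = 62 → 3e.
Outer input = (K'⊕opad) ∥ inner = a6 5c 5c 5c 5c 5c 5c ∥ 3e.
Outer hash (tag): sum = 166+92+92+92+92+92+92+62 = 780; mod 256 = 12 → 0c.

0c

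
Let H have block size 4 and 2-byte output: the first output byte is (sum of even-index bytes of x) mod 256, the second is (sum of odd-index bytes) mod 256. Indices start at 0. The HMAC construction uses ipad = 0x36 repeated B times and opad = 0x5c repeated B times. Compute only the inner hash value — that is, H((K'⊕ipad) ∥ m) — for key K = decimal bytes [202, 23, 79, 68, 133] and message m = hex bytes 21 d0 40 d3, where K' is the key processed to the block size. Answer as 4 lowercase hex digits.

Key decimal bytes [202, 23, 79, 68, 133] = ca 17 4f 44 85 is 5 bytes > B = 4, so hash it first: H(key) = 9e 5b, then zero-pad to 4 bytes: K' = 9e 5b 00 00.
K' ⊕ ipad = a8 6d 36 36.
Inner input = a8 6d 36 36 ∥ 21 d0 40 d3.
Inner hash: even-index sum = 319 mod 256 = 63; odd-index sum = 582 mod 256 = 70 → 3f 46.

3f46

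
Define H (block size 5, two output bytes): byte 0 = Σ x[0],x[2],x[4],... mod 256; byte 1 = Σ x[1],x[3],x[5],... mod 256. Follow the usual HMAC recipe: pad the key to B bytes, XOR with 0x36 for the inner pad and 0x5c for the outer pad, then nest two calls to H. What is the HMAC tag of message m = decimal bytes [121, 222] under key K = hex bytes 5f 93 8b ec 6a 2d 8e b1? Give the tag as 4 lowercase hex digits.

Key hex bytes 5f 93 8b ec 6a 2d 8e b1 is 8 bytes > B = 5, so hash it first: H(key) = e2 5d, then zero-pad to 5 bytes: K' = e2 5d 00 00 00.
K' ⊕ ipad = d4 6b 36 36 36.  K' ⊕ opad = be 01 5c 5c 5c.
Inner input = (K'⊕ipad) ∥ m = d4 6b 36 36 36 ∥ 79 de.
Inner hash: even-index sum = 542 mod 256 = 30; odd-index sum = 282 mod 256 = 26 → 1e 1a.
Outer input = (K'⊕opad) ∥ inner = be 01 5c 5c 5c ∥ 1e 1a.
Outer hash (tag): even-index sum = 400 mod 256 = 144; odd-index sum = 123 mod 256 = 123 → 90 7b.

907b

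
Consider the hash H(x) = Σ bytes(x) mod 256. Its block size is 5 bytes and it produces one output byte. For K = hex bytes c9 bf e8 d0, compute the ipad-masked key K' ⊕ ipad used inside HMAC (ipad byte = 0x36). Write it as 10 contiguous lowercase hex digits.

Key hex bytes c9 bf e8 d0 is 4 bytes ≤ B = 5; zero-pad to 5 bytes: K' = c9 bf e8 d0 00.
XOR each byte with 0x36: c9⊕36=ff, bf⊕36=89, e8⊕36=de, d0⊕36=e6, 00⊕36=36.

ff89dee636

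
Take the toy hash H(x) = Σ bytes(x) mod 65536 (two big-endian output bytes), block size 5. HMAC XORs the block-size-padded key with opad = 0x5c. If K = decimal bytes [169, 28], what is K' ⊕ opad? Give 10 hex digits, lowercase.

Key decimal bytes [169, 28] = a9 1c is 2 bytes ≤ B = 5; zero-pad to 5 bytes: K' = a9 1c 00 00 00.
XOR each byte with 0x5c: a9⊕5c=f5, 1c⊕5c=40, 00⊕5c=5c, 00⊕5c=5c, 00⊕5c=5c.

f5405c5c5c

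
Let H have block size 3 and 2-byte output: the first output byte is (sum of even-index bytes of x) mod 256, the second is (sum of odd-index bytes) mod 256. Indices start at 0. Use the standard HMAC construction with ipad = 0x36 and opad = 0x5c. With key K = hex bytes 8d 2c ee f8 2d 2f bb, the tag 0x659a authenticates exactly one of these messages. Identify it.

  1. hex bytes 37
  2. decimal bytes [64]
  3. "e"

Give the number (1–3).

3

Key hex bytes 8d 2c ee f8 2d 2f bb is 7 bytes > B = 3, so hash it first: H(key) = 63 53, then zero-pad to 3 bytes: K' = 63 53 00.
K' ⊕ ipad = 55 65 36; K' ⊕ opad = 3f 0f 5c.
m1: inner = H(55 65 36 37) = 8b 9c; tag = H(3f 0f 5c 8b 9c) = 379a
m2: inner = H(55 65 36 40) = 8b a5; tag = H(3f 0f 5c 8b a5) = 409a
m3: inner = H(55 65 36 65) = 8b ca; tag = H(3f 0f 5c 8b ca) = 659a ← matches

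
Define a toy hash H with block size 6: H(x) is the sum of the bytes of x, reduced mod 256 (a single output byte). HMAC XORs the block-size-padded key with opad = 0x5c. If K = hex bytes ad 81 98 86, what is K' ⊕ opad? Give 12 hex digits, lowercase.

Key hex bytes ad 81 98 86 is 4 bytes ≤ B = 6; zero-pad to 6 bytes: K' = ad 81 98 86 00 00.
XOR each byte with 0x5c: ad⊕5c=f1, 81⊕5c=dd, 98⊕5c=c4, 86⊕5c=da, 00⊕5c=5c, 00⊕5c=5c.

f1ddc4da5c5c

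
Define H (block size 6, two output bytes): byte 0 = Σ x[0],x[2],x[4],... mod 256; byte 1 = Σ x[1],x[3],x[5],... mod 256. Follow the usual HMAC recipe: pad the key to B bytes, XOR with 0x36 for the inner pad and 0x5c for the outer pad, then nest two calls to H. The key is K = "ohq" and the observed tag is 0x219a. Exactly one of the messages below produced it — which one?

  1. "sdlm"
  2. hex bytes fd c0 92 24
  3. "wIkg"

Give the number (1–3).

2

Key "ohq" = 6f 68 71 is 3 bytes ≤ B = 6; zero-pad to 6 bytes: K' = 6f 68 71 00 00 00.
K' ⊕ ipad = 59 5e 47 36 36 36; K' ⊕ opad = 33 34 2d 5c 5c 5c.
m1: inner = H(59 5e 47 36 36 36 73 64 6c 6d) = b5 9b; tag = H(33 34 2d 5c 5c 5c b5 9b) = 7187
m2: inner = H(59 5e 47 36 36 36 fd c0 92 24) = 65 ae; tag = H(33 34 2d 5c 5c 5c 65 ae) = 219a ← matches
m3: inner = H(59 5e 47 36 36 36 77 49 6b 67) = b8 7a; tag = H(33 34 2d 5c 5c 5c b8 7a) = 7466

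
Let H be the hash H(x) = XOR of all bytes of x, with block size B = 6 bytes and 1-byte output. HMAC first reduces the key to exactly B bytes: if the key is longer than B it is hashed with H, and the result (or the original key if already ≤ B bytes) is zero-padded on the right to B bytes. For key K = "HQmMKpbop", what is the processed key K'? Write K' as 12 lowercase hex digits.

|K| = 9 > B = 6, so first hash the key.
H(K): XOR 48⊕51⊕6d⊕4d⊕4b⊕70⊕62⊕6f⊕70 = 7f.
Zero-pad H(K) = 7f to 6 bytes: K' = 7f 00 00 00 00 00.

7f0000000000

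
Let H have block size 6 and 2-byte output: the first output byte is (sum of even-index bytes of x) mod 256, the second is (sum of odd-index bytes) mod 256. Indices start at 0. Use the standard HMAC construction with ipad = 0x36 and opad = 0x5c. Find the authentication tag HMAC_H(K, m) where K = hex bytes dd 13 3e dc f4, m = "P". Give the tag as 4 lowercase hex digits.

9070

Key hex bytes dd 13 3e dc f4 is 5 bytes ≤ B = 6; zero-pad to 6 bytes: K' = dd 13 3e dc f4 00.
K' ⊕ ipad = eb 25 08 ea c2 36.  K' ⊕ opad = 81 4f 62 80 a8 5c.
Inner input = (K'⊕ipad) ∥ m = eb 25 08 ea c2 36 ∥ 50.
Inner hash: even-index sum = 517 mod 256 = 5; odd-index sum = 325 mod 256 = 69 → 05 45.
Outer input = (K'⊕opad) ∥ inner = 81 4f 62 80 a8 5c ∥ 05 45.
Outer hash (tag): even-index sum = 400 mod 256 = 144; odd-index sum = 368 mod 256 = 112 → 90 70.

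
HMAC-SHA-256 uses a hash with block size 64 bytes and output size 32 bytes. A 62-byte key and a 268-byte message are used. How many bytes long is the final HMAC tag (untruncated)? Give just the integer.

The tag is one SHA-256 digest: 32 bytes.

32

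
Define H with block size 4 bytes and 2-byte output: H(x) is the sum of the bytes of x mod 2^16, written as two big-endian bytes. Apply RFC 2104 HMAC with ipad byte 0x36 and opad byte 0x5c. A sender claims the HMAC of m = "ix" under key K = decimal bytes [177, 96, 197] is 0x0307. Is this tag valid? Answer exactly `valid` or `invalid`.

Key decimal bytes [177, 96, 197] = b1 60 c5 is 3 bytes ≤ B = 4; zero-pad to 4 bytes: K' = b1 60 c5 00.
K' ⊕ ipad = 87 56 f3 36; K' ⊕ opad = ed 3c 99 5c.
Inner hash: sum = 135+86+243+54+105+120 = 743 → 02 e7.
Outer hash (recomputed tag): sum = 237+60+153+92+2+231 = 775 → 03 07.
Recomputed tag = 0307; claimed = 0307 → match.

valid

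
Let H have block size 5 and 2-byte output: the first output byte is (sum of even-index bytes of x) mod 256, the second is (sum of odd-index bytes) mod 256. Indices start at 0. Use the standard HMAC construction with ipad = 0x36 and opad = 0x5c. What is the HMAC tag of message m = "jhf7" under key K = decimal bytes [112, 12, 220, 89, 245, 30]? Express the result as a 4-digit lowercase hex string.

90bd

Key decimal bytes [112, 12, 220, 89, 245, 30] = 70 0c dc 59 f5 1e is 6 bytes > B = 5, so hash it first: H(key) = 41 83, then zero-pad to 5 bytes: K' = 41 83 00 00 00.
K' ⊕ ipad = 77 b5 36 36 36.  K' ⊕ opad = 1d df 5c 5c 5c.
Inner input = (K'⊕ipad) ∥ m = 77 b5 36 36 36 ∥ 6a 68 66 37.
Inner hash: even-index sum = 386 mod 256 = 130; odd-index sum = 443 mod 256 = 187 → 82 bb.
Outer input = (K'⊕opad) ∥ inner = 1d df 5c 5c 5c ∥ 82 bb.
Outer hash (tag): even-index sum = 400 mod 256 = 144; odd-index sum = 445 mod 256 = 189 → 90 bd.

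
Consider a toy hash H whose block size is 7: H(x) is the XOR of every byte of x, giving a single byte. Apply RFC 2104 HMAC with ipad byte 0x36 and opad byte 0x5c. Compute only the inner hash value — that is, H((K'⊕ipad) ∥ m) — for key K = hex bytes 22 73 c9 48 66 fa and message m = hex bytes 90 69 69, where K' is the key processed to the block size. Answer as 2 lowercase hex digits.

Key hex bytes 22 73 c9 48 66 fa is 6 bytes ≤ B = 7; zero-pad to 7 bytes: K' = 22 73 c9 48 66 fa 00.
K' ⊕ ipad = 14 45 ff 7e 50 cc 36.
Inner input = 14 45 ff 7e 50 cc 36 ∥ 90 69 69.
Inner hash: XOR 14⊕45⊕ff⊕7e⊕50⊕cc⊕36⊕90⊕69⊕69 = ea.

ea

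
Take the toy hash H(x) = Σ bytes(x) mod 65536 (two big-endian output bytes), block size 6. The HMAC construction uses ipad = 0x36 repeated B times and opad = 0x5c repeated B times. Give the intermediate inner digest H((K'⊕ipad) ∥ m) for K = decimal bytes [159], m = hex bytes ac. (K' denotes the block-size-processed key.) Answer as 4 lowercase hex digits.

Key decimal bytes [159] = 9f is 1 byte ≤ B = 6; zero-pad to 6 bytes: K' = 9f 00 00 00 00 00.
K' ⊕ ipad = a9 36 36 36 36 36.
Inner input = a9 36 36 36 36 36 ∥ ac.
Inner hash: sum = 169+54+54+54+54+54+172 = 611 → 02 63.

0263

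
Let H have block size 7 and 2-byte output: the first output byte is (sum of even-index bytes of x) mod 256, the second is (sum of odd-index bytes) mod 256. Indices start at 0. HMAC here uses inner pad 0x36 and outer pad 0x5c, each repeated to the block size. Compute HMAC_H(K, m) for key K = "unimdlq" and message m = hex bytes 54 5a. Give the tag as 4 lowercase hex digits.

2428

Key "unimdlq" = 75 6e 69 6d 64 6c 71 is exactly B = 7 bytes: K' = 75 6e 69 6d 64 6c 71.
K' ⊕ ipad = 43 58 5f 5b 52 5a 47.  K' ⊕ opad = 29 32 35 31 38 30 2d.
Inner input = (K'⊕ipad) ∥ m = 43 58 5f 5b 52 5a 47 ∥ 54 5a.
Inner hash: even-index sum = 405 mod 256 = 149; odd-index sum = 353 mod 256 = 97 → 95 61.
Outer input = (K'⊕opad) ∥ inner = 29 32 35 31 38 30 2d ∥ 95 61.
Outer hash (tag): even-index sum = 292 mod 256 = 36; odd-index sum = 296 mod 256 = 40 → 24 28.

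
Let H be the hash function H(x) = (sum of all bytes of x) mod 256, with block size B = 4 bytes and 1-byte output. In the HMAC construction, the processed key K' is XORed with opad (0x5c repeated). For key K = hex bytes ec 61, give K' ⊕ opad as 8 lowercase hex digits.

b03d5c5c

Key hex bytes ec 61 is 2 bytes ≤ B = 4; zero-pad to 4 bytes: K' = ec 61 00 00.
XOR each byte with 0x5c: ec⊕5c=b0, 61⊕5c=3d, 00⊕5c=5c, 00⊕5c=5c.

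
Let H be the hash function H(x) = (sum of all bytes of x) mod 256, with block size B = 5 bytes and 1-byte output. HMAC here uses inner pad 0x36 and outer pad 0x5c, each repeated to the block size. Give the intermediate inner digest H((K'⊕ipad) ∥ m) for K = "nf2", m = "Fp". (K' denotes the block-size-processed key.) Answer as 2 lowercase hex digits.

Key "nf2" = 6e 66 32 is 3 bytes ≤ B = 5; zero-pad to 5 bytes: K' = 6e 66 32 00 00.
K' ⊕ ipad = 58 50 04 36 36.
Inner input = 58 50 04 36 36 ∥ 46 70.
Inner hash: sum = 88+80+4+54+54+70+112 = 462; mod 256 = 206 → ce.

ce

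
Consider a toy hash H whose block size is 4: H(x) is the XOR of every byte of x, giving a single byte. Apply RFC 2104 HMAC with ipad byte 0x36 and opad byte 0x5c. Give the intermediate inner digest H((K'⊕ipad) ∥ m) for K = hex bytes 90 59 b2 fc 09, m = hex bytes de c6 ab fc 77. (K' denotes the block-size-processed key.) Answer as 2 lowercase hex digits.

b6

Key hex bytes 90 59 b2 fc 09 is 5 bytes > B = 4, so hash it first: H(key) = 8e, then zero-pad to 4 bytes: K' = 8e 00 00 00.
K' ⊕ ipad = b8 36 36 36.
Inner input = b8 36 36 36 ∥ de c6 ab fc 77.
Inner hash: XOR b8⊕36⊕36⊕36⊕de⊕c6⊕ab⊕fc⊕77 = b6.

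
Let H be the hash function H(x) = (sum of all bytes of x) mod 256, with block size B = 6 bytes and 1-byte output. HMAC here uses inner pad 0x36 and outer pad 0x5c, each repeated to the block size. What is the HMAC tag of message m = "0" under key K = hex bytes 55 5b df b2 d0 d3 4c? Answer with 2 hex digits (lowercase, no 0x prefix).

Key hex bytes 55 5b df b2 d0 d3 4c is 7 bytes > B = 6, so hash it first: H(key) = 30, then zero-pad to 6 bytes: K' = 30 00 00 00 00 00.
K' ⊕ ipad = 06 36 36 36 36 36.  K' ⊕ opad = 6c 5c 5c 5c 5c 5c.
Inner input = (K'⊕ipad) ∥ m = 06 36 36 36 36 36 ∥ 30.
Inner hash: sum = 6+54+54+54+54+54+48 = 324; mod 256 = 68 → 44.
Outer input = (K'⊕opad) ∥ inner = 6c 5c 5c 5c 5c 5c ∥ 44.
Outer hash (tag): sum = 108+92+92+92+92+92+68 = 636; mod 256 = 124 → 7c.

7c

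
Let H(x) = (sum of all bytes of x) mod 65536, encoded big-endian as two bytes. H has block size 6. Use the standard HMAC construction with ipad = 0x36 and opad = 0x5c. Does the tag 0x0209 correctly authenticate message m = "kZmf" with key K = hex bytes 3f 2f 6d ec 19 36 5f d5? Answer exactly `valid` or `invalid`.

Key hex bytes 3f 2f 6d ec 19 36 5f d5 is 8 bytes > B = 6, so hash it first: H(key) = 03 4a, then zero-pad to 6 bytes: K' = 03 4a 00 00 00 00.
K' ⊕ ipad = 35 7c 36 36 36 36; K' ⊕ opad = 5f 16 5c 5c 5c 5c.
Inner hash: sum = 53+124+54+54+54+54+107+90+109+102 = 801 → 03 21.
Outer hash (recomputed tag): sum = 95+22+92+92+92+92+3+33 = 521 → 02 09.
Recomputed tag = 0209; claimed = 0209 → match.

valid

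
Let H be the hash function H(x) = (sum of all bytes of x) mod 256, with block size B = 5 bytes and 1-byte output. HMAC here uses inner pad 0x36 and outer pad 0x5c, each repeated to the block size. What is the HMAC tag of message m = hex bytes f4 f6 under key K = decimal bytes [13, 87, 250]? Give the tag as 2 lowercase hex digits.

Key decimal bytes [13, 87, 250] = 0d 57 fa is 3 bytes ≤ B = 5; zero-pad to 5 bytes: K' = 0d 57 fa 00 00.
K' ⊕ ipad = 3b 61 cc 36 36.  K' ⊕ opad = 51 0b a6 5c 5c.
Inner input = (K'⊕ipad) ∥ m = 3b 61 cc 36 36 ∥ f4 f6.
Inner hash: sum = 59+97+204+54+54+244+246 = 958; mod 256 = 190 → be.
Outer input = (K'⊕opad) ∥ inner = 51 0b a6 5c 5c ∥ be.
Outer hash (tag): sum = 81+11+166+92+92+190 = 632; mod 256 = 120 → 78.

78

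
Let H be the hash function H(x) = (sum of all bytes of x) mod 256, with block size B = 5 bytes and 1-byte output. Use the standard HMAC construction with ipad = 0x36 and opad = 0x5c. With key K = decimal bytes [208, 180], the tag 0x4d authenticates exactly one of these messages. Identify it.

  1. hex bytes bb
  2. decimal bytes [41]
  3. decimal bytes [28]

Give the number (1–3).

Key decimal bytes [208, 180] = d0 b4 is 2 bytes ≤ B = 5; zero-pad to 5 bytes: K' = d0 b4 00 00 00.
K' ⊕ ipad = e6 82 36 36 36; K' ⊕ opad = 8c e8 5c 5c 5c.
m1: inner = H(e6 82 36 36 36 bb) = c5; tag = H(8c e8 5c 5c 5c c5) = 4d ← matches
m2: inner = H(e6 82 36 36 36 29) = 33; tag = H(8c e8 5c 5c 5c 33) = bb
m3: inner = H(e6 82 36 36 36 1c) = 26; tag = H(8c e8 5c 5c 5c 26) = ae

1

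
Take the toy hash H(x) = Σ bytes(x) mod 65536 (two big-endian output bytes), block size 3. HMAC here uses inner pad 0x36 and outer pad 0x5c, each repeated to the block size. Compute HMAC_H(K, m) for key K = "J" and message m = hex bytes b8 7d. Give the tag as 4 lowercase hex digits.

Key "J" = 4a is 1 byte ≤ B = 3; zero-pad to 3 bytes: K' = 4a 00 00.
K' ⊕ ipad = 7c 36 36.  K' ⊕ opad = 16 5c 5c.
Inner input = (K'⊕ipad) ∥ m = 7c 36 36 ∥ b8 7d.
Inner hash: sum = 124+54+54+184+125 = 541 → 02 1d.
Outer input = (K'⊕opad) ∥ inner = 16 5c 5c ∥ 02 1d.
Outer hash (tag): sum = 22+92+92+2+29 = 237 → 00 ed.

00ed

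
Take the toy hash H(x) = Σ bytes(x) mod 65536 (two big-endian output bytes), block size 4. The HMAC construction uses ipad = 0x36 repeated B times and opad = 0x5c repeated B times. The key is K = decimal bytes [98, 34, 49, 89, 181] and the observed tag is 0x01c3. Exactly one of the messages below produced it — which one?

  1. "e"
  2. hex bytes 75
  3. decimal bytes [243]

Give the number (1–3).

2

Key decimal bytes [98, 34, 49, 89, 181] = 62 22 31 59 b5 is 5 bytes > B = 4, so hash it first: H(key) = 01 c3, then zero-pad to 4 bytes: K' = 01 c3 00 00.
K' ⊕ ipad = 37 f5 36 36; K' ⊕ opad = 5d 9f 5c 5c.
m1: inner = H(37 f5 36 36 65) = 01 fd; tag = H(5d 9f 5c 5c 01 fd) = 02b2
m2: inner = H(37 f5 36 36 75) = 02 0d; tag = H(5d 9f 5c 5c 02 0d) = 01c3 ← matches
m3: inner = H(37 f5 36 36 f3) = 02 8b; tag = H(5d 9f 5c 5c 02 8b) = 0241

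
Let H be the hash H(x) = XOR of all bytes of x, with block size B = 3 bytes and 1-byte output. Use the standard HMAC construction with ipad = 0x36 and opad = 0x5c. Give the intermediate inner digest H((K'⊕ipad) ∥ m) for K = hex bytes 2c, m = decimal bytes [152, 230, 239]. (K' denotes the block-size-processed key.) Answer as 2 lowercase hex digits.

Key hex bytes 2c is 1 byte ≤ B = 3; zero-pad to 3 bytes: K' = 2c 00 00.
K' ⊕ ipad = 1a 36 36.
Inner input = 1a 36 36 ∥ 98 e6 ef.
Inner hash: XOR 1a⊕36⊕36⊕98⊕e6⊕ef = 8b.

8b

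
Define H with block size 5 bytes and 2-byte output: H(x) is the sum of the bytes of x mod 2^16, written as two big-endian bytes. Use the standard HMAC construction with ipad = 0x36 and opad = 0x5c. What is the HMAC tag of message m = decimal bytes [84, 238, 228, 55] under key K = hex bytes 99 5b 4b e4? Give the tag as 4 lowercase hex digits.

02f9

Key hex bytes 99 5b 4b e4 is 4 bytes ≤ B = 5; zero-pad to 5 bytes: K' = 99 5b 4b e4 00.
K' ⊕ ipad = af 6d 7d d2 36.  K' ⊕ opad = c5 07 17 b8 5c.
Inner input = (K'⊕ipad) ∥ m = af 6d 7d d2 36 ∥ 54 ee e4 37.
Inner hash: sum = 175+109+125+210+54+84+238+228+55 = 1278 → 04 fe.
Outer input = (K'⊕opad) ∥ inner = c5 07 17 b8 5c ∥ 04 fe.
Outer hash (tag): sum = 197+7+23+184+92+4+254 = 761 → 02 f9.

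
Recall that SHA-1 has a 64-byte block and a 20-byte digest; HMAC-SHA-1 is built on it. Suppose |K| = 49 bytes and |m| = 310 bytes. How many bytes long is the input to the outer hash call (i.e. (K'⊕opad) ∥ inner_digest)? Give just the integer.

Key is 49 ≤ 64 bytes, zero-padded: |K'| = 64.
Outer input = (K'⊕opad) ∥ H(inner) → 64 + 20 = 84 bytes.

84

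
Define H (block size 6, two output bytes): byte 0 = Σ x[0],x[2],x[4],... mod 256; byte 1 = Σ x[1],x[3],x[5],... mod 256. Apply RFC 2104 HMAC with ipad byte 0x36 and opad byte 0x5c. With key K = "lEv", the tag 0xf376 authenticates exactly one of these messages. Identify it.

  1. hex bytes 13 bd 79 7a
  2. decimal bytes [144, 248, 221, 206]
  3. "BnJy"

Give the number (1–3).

2

Key "lEv" = 6c 45 76 is 3 bytes ≤ B = 6; zero-pad to 6 bytes: K' = 6c 45 76 00 00 00.
K' ⊕ ipad = 5a 73 40 36 36 36; K' ⊕ opad = 30 19 2a 5c 5c 5c.
m1: inner = H(5a 73 40 36 36 36 13 bd 79 7a) = 5c 16; tag = H(30 19 2a 5c 5c 5c 5c 16) = 12e7
m2: inner = H(5a 73 40 36 36 36 90 f8 dd ce) = 3d a5; tag = H(30 19 2a 5c 5c 5c 3d a5) = f376 ← matches
m3: inner = H(5a 73 40 36 36 36 42 6e 4a 79) = 5c c6; tag = H(30 19 2a 5c 5c 5c 5c c6) = 1297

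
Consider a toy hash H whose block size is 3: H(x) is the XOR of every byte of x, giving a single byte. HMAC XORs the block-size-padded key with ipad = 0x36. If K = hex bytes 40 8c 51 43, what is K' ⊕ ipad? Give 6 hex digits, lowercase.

Key hex bytes 40 8c 51 43 is 4 bytes > B = 3, so hash it first: H(key) = de, then zero-pad to 3 bytes: K' = de 00 00.
XOR each byte with 0x36: de⊕36=e8, 00⊕36=36, 00⊕36=36.

e83636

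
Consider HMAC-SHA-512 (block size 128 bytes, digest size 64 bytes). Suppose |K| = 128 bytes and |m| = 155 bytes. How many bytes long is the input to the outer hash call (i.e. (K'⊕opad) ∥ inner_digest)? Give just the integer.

192

Key is 128 ≤ 128 bytes, zero-padded: |K'| = 128.
Outer input = (K'⊕opad) ∥ H(inner) → 128 + 64 = 192 bytes.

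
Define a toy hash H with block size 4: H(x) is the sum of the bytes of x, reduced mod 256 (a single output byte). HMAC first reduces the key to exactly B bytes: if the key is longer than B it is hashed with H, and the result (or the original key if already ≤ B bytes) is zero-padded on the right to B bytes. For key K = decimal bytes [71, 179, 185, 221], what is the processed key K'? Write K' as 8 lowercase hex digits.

Key decimal bytes [71, 179, 185, 221] = 47 b3 b9 dd is exactly B = 4 bytes: K' = 47 b3 b9 dd.

47b3b9dd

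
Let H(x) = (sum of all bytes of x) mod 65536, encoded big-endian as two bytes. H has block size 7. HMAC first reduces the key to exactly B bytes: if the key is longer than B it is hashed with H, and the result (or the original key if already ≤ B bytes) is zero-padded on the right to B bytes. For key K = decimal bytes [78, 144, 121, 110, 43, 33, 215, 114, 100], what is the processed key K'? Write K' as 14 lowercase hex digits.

|K| = 9 > B = 7, so first hash the key.
H(K): sum = 78+144+121+110+43+33+215+114+100 = 958 → 03 be.
Zero-pad H(K) = 03 be to 7 bytes: K' = 03 be 00 00 00 00 00.

03be0000000000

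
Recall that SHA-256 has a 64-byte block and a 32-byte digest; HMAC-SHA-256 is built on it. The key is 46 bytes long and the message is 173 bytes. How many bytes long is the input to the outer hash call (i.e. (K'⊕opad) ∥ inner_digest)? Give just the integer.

96

Key is 46 ≤ 64 bytes, zero-padded: |K'| = 64.
Outer input = (K'⊕opad) ∥ H(inner) → 64 + 32 = 96 bytes.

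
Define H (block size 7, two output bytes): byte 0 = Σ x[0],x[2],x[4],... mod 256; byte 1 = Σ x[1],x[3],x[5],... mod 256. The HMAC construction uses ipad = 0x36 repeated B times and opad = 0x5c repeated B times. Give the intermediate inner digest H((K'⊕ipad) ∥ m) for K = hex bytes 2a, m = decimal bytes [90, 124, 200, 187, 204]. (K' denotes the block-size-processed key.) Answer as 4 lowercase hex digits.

Key hex bytes 2a is 1 byte ≤ B = 7; zero-pad to 7 bytes: K' = 2a 00 00 00 00 00 00.
K' ⊕ ipad = 1c 36 36 36 36 36 36.
Inner input = 1c 36 36 36 36 36 36 ∥ 5a 7c c8 bb cc.
Inner hash: even-index sum = 501 mod 256 = 245; odd-index sum = 656 mod 256 = 144 → f5 90.

f590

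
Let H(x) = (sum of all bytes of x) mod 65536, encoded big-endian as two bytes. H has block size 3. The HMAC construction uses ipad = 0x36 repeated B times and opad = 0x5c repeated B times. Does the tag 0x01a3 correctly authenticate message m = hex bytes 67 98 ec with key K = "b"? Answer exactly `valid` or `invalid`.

Key "b" = 62 is 1 byte ≤ B = 3; zero-pad to 3 bytes: K' = 62 00 00.
K' ⊕ ipad = 54 36 36; K' ⊕ opad = 3e 5c 5c.
Inner hash: sum = 84+54+54+103+152+236 = 683 → 02 ab.
Outer hash (recomputed tag): sum = 62+92+92+2+171 = 419 → 01 a3.
Recomputed tag = 01a3; claimed = 01a3 → match.

valid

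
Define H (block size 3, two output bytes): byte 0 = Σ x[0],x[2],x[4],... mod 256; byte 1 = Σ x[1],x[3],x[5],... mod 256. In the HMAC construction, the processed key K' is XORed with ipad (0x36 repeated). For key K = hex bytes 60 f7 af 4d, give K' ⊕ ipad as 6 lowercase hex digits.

Key hex bytes 60 f7 af 4d is 4 bytes > B = 3, so hash it first: H(key) = 0f 44, then zero-pad to 3 bytes: K' = 0f 44 00.
XOR each byte with 0x36: 0f⊕36=39, 44⊕36=72, 00⊕36=36.

397236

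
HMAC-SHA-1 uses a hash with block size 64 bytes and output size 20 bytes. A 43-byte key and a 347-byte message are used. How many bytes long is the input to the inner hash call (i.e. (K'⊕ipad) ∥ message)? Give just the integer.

Key is 43 ≤ 64 bytes, zero-padded: |K'| = 64.
Inner input = (K'⊕ipad) ∥ m → 64 + 347 = 411 bytes.

411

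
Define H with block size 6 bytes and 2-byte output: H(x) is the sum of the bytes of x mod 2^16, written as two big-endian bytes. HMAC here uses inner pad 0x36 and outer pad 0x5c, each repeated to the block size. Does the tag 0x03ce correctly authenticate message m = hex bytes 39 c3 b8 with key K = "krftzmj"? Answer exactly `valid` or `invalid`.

Key "krftzmj" = 6b 72 66 74 7a 6d 6a is 7 bytes > B = 6, so hash it first: H(key) = 03 08, then zero-pad to 6 bytes: K' = 03 08 00 00 00 00.
K' ⊕ ipad = 35 3e 36 36 36 36; K' ⊕ opad = 5f 54 5c 5c 5c 5c.
Inner hash: sum = 53+62+54+54+54+54+57+195+184 = 767 → 02 ff.
Outer hash (recomputed tag): sum = 95+84+92+92+92+92+2+255 = 804 → 03 24.
Recomputed tag = 0324; claimed = 03ce → mismatch.

invalid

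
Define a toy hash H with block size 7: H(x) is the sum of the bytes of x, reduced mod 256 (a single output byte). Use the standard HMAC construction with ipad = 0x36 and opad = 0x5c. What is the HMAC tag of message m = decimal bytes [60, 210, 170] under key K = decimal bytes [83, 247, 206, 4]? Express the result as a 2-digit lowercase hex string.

62

Key decimal bytes [83, 247, 206, 4] = 53 f7 ce 04 is 4 bytes ≤ B = 7; zero-pad to 7 bytes: K' = 53 f7 ce 04 00 00 00.
K' ⊕ ipad = 65 c1 f8 32 36 36 36.  K' ⊕ opad = 0f ab 92 58 5c 5c 5c.
Inner input = (K'⊕ipad) ∥ m = 65 c1 f8 32 36 36 36 ∥ 3c d2 aa.
Inner hash: sum = 101+193+248+50+54+54+54+60+210+170 = 1194; mod 256 = 170 → aa.
Outer input = (K'⊕opad) ∥ inner = 0f ab 92 58 5c 5c 5c ∥ aa.
Outer hash (tag): sum = 15+171+146+88+92+92+92+170 = 866; mod 256 = 98 → 62.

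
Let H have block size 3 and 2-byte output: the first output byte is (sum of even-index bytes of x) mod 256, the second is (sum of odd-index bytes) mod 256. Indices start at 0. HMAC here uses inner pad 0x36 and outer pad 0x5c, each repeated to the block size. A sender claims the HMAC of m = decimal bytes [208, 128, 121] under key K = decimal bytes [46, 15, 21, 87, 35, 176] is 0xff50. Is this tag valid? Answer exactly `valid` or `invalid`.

valid

Key decimal bytes [46, 15, 21, 87, 35, 176] = 2e 0f 15 57 23 b0 is 6 bytes > B = 3, so hash it first: H(key) = 66 16, then zero-pad to 3 bytes: K' = 66 16 00.
K' ⊕ ipad = 50 20 36; K' ⊕ opad = 3a 4a 5c.
Inner hash: even-index sum = 262 mod 256 = 6; odd-index sum = 361 mod 256 = 105 → 06 69.
Outer hash (recomputed tag): even-index sum = 255 mod 256 = 255; odd-index sum = 80 mod 256 = 80 → ff 50.
Recomputed tag = ff50; claimed = ff50 → match.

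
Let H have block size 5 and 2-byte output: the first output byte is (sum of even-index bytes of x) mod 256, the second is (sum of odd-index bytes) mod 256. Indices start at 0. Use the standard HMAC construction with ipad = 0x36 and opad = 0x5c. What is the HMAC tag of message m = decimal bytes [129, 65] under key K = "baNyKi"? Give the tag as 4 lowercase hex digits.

8bf5

Key "baNyKi" = 62 61 4e 79 4b 69 is 6 bytes > B = 5, so hash it first: H(key) = fb 43, then zero-pad to 5 bytes: K' = fb 43 00 00 00.
K' ⊕ ipad = cd 75 36 36 36.  K' ⊕ opad = a7 1f 5c 5c 5c.
Inner input = (K'⊕ipad) ∥ m = cd 75 36 36 36 ∥ 81 41.
Inner hash: even-index sum = 378 mod 256 = 122; odd-index sum = 300 mod 256 = 44 → 7a 2c.
Outer input = (K'⊕opad) ∥ inner = a7 1f 5c 5c 5c ∥ 7a 2c.
Outer hash (tag): even-index sum = 395 mod 256 = 139; odd-index sum = 245 mod 256 = 245 → 8b f5.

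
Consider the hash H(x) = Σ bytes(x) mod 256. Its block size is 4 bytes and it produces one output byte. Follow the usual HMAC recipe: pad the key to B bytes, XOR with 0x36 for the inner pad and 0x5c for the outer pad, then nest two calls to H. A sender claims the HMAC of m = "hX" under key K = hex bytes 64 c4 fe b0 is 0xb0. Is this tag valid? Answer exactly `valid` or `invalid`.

valid

Key hex bytes 64 c4 fe b0 is exactly B = 4 bytes: K' = 64 c4 fe b0.
K' ⊕ ipad = 52 f2 c8 86; K' ⊕ opad = 38 98 a2 ec.
Inner hash: sum = 82+242+200+134+104+88 = 850; mod 256 = 82 → 52.
Outer hash (recomputed tag): sum = 56+152+162+236+82 = 688; mod 256 = 176 → b0.
Recomputed tag = b0; claimed = b0 → match.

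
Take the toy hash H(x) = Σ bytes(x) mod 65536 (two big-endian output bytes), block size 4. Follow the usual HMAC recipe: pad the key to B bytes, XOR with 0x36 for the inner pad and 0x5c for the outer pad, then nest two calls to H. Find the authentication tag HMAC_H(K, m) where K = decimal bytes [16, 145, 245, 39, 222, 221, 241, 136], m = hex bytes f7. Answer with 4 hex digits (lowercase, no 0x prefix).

Key decimal bytes [16, 145, 245, 39, 222, 221, 241, 136] = 10 91 f5 27 de dd f1 88 is 8 bytes > B = 4, so hash it first: H(key) = 04 f1, then zero-pad to 4 bytes: K' = 04 f1 00 00.
K' ⊕ ipad = 32 c7 36 36.  K' ⊕ opad = 58 ad 5c 5c.
Inner input = (K'⊕ipad) ∥ m = 32 c7 36 36 ∥ f7.
Inner hash: sum = 50+199+54+54+247 = 604 → 02 5c.
Outer input = (K'⊕opad) ∥ inner = 58 ad 5c 5c ∥ 02 5c.
Outer hash (tag): sum = 88+173+92+92+2+92 = 539 → 02 1b.

021b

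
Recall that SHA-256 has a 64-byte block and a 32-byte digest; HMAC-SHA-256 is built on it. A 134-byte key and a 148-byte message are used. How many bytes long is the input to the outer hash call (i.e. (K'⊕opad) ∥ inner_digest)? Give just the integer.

Key is 134 > 64 bytes, so it is hashed to 32 bytes then zero-padded to 64: |K'| = 64.
Outer input = (K'⊕opad) ∥ H(inner) → 64 + 32 = 96 bytes.

96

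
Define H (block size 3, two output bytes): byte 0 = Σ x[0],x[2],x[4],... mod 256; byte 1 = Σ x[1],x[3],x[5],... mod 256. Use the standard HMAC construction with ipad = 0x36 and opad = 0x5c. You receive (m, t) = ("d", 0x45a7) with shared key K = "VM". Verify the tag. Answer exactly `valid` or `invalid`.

valid

Key "VM" = 56 4d is 2 bytes ≤ B = 3; zero-pad to 3 bytes: K' = 56 4d 00.
K' ⊕ ipad = 60 7b 36; K' ⊕ opad = 0a 11 5c.
Inner hash: even-index sum = 150 mod 256 = 150; odd-index sum = 223 mod 256 = 223 → 96 df.
Outer hash (recomputed tag): even-index sum = 325 mod 256 = 69; odd-index sum = 167 mod 256 = 167 → 45 a7.
Recomputed tag = 45a7; claimed = 45a7 → match.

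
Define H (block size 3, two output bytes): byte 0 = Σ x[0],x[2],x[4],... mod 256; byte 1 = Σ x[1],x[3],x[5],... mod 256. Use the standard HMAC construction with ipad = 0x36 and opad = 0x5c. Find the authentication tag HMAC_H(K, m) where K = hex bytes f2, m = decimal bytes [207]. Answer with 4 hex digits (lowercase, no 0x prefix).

0f56

Key hex bytes f2 is 1 byte ≤ B = 3; zero-pad to 3 bytes: K' = f2 00 00.
K' ⊕ ipad = c4 36 36.  K' ⊕ opad = ae 5c 5c.
Inner input = (K'⊕ipad) ∥ m = c4 36 36 ∥ cf.
Inner hash: even-index sum = 250 mod 256 = 250; odd-index sum = 261 mod 256 = 5 → fa 05.
Outer input = (K'⊕opad) ∥ inner = ae 5c 5c ∥ fa 05.
Outer hash (tag): even-index sum = 271 mod 256 = 15; odd-index sum = 342 mod 256 = 86 → 0f 56.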